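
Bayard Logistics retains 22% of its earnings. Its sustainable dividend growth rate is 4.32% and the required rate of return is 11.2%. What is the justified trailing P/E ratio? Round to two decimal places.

11.83

Payout ratio b = 1 − 0.22 = 0.78.
Justified trailing P/E = b(1+g)/(r−g) = 0.78×(1+0.0432)/(0.112−0.0432) = 11.8270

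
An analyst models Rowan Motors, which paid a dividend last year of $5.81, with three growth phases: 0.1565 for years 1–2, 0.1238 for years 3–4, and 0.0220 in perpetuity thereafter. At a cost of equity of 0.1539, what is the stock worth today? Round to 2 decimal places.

Three-stage DDM. Project D₁…D_4; terminal Gordon value at t=4 with g = 0.022; discount at r = 0.1539.
D_1 = 6.7193
D_2 = 7.7708
D_3 = 8.7329
D_4 = 9.8140
TV_4 = 10.0299/(0.1539−0.022) = 76.0417
P₀ = Σ Dₜ/(1+r)ᵗ + TV_4/(1+r)^4 = 65.7712

$65.77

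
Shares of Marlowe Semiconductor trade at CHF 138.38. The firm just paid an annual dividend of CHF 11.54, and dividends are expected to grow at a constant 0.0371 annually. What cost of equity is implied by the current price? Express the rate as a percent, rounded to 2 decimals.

12.36%

Rearranging the constant-growth DDM: r = D₁/P₀ + g.
D₁ = 11.54 × (1 + 0.0371) = 11.9681.
r = 11.9681 / 138.38 + 0.0371 = 0.08649 + 0.0371 = 0.12359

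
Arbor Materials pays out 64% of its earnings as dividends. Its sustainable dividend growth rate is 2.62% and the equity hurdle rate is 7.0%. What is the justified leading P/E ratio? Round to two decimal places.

14.61

Justified leading P/E = b/(r−g) = 0.64/(0.07−0.0262) = 14.6119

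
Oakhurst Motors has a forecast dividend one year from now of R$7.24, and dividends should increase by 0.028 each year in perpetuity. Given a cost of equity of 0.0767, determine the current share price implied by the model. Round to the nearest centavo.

Gordon growth model: P₀ = D₁/(r − g), with D₁ = 7.24 given directly.
P₀ = 7.2400 / (0.0767 − 0.028) = 7.2400 / 0.0487 = 148.6653

R$148.67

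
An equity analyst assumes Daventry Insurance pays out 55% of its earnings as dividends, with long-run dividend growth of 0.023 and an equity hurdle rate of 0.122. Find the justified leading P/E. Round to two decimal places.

Justified leading P/E = b/(r−g) = 0.55/(0.122−0.023) = 5.5556

5.56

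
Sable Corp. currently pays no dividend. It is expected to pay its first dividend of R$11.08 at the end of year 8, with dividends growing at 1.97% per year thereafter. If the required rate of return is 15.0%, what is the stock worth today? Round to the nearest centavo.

Deferred-dividend DDM. At t=7 the remaining stream is a growing perpetuity with first payment D_8 = 11.08.
V_7 = D_8/(r−g) = 11.08/(0.15−0.0197) = 85.0345
P₀ = V_7/(1+r)^7 = 85.0345/(1+0.15)^7 = 31.9676

R$31.97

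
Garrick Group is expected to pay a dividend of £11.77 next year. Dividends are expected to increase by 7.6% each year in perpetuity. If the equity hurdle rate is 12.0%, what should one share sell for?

£267.50

Gordon growth model: P₀ = D₁/(r − g), with D₁ = 11.77 given directly.
P₀ = 11.7700 / (0.12 − 0.076) = 11.7700 / 0.044 = 267.5000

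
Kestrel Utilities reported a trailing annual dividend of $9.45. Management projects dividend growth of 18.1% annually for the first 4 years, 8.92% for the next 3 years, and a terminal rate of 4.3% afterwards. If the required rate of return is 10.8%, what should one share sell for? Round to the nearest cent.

Three-stage DDM. Project D₁…D_7; terminal Gordon value at t=7 with g = 0.043; discount at r = 0.108.
D_1 = 11.1604
D_2 = 13.1805
D_3 = 15.5662
D_4 = 18.3836
D_5 = 20.0235
D_6 = 21.8095
D_7 = 23.7550
TV_7 = 24.7764/(0.108−0.043) = 381.1757
P₀ = Σ Dₜ/(1+r)ᵗ + TV_7/(1+r)^7 = 265.7437

$265.74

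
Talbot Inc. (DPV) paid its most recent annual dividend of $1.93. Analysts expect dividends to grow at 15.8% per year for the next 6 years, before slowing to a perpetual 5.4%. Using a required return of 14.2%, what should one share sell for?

$37.29

Two-stage DDM. Project D₁…D_6 at 0.158, terminal growth 0.054, discount at r = 0.142.
D_1 = 2.2349
D_2 = 2.5881
D_3 = 2.9970
D_4 = 3.4705
D_5 = 4.0188
D_6 = 4.6538
Terminal value at t=6: TV = D_7/(r−g) = 4.9051/(0.142−0.054) = 55.7400
P₀ = 2.2349/(1+0.142)^1 + 2.5881/(1+0.142)^2 + 2.9970/(1+0.142)^3 + 3.4705/(1+0.142)^4 + 4.0188/(1+0.142)^5 + 4.6538/(1+0.142)^6 + 55.7400/(1+0.142)^6 = 37.2900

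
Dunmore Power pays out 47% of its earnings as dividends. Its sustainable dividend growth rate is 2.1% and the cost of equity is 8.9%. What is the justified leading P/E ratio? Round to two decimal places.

Justified leading P/E = b/(r−g) = 0.47/(0.089−0.021) = 6.9118

6.91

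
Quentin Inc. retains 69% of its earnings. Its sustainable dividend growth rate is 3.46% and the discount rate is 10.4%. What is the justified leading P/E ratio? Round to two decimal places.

Payout ratio b = 1 − 0.69 = 0.31.
Justified leading P/E = b/(r−g) = 0.31/(0.104−0.0346) = 4.4669

4.47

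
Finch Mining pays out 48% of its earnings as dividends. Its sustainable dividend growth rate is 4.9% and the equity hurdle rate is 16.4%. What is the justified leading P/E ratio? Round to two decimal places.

4.17

Justified leading P/E = b/(r−g) = 0.48/(0.164−0.049) = 4.1739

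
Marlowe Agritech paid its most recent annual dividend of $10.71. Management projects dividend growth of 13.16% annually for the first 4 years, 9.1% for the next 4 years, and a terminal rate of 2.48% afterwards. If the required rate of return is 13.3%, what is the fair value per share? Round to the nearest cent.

Three-stage DDM. Project D₁…D_8; terminal Gordon value at t=8 with g = 0.0248; discount at r = 0.133.
D_1 = 12.1194
D_2 = 13.7144
D_3 = 15.5192
D_4 = 17.5615
D_5 = 19.1596
D_6 = 20.9031
D_7 = 22.8053
D_8 = 24.8806
TV_8 = 25.4976/(0.133−0.0248) = 235.6525
P₀ = Σ Dₜ/(1+r)ᵗ + TV_8/(1+r)^8 = 168.3123

$168.31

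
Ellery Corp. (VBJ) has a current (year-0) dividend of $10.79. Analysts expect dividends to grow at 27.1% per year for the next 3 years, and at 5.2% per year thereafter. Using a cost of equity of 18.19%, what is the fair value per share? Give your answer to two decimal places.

$146.17

Two-stage DDM. Project D₁…D_3 at 0.271, terminal growth 0.052, discount at r = 0.1819.
D_1 = 13.7141
D_2 = 17.4306
D_3 = 22.1543
Terminal value at t=3: TV = D_4/(r−g) = 23.3063/(0.1819−0.052) = 179.4175
P₀ = 13.7141/(1+0.1819)^1 + 17.4306/(1+0.1819)^2 + 22.1543/(1+0.1819)^3 + 179.4175/(1+0.1819)^3 = 146.1737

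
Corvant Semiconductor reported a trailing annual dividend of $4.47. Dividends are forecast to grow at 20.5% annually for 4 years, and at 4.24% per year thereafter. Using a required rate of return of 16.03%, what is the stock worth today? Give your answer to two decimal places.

$65.64

Two-stage DDM. Project D₁…D_4 at 0.205, terminal growth 0.0424, discount at r = 0.1603.
D_1 = 5.3864
D_2 = 6.4906
D_3 = 7.8211
D_4 = 9.4244
Terminal value at t=4: TV = D_5/(r−g) = 9.8240/(0.1603−0.0424) = 83.3252
P₀ = 5.3864/(1+0.1603)^1 + 6.4906/(1+0.1603)^2 + 7.8211/(1+0.1603)^3 + 9.4244/(1+0.1603)^4 + 83.3252/(1+0.1603)^4 = 65.6419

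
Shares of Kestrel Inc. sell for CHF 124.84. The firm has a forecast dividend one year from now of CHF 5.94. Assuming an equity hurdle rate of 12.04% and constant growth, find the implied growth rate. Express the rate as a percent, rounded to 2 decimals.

7.28%

From P₀ = D₁/(r − g), the implied growth is g = r − D₁/P₀.
g = 0.1204 − 5.94/124.84 = 0.1204 − 0.04758 = 0.07282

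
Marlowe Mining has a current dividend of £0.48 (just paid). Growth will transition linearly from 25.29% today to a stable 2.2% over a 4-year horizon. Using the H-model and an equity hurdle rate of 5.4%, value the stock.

H-model: P₀ = D₀[(1+g_L) + H(g_S−g_L)]/(r−g_L), with H = 4/2 = 2.
P₀ = 0.48 × [(1+0.022) + 2×(0.2529−0.022)] / (0.054−0.022)
   = 0.48 × 1.4838 / 0.032 = 22.2570

£22.26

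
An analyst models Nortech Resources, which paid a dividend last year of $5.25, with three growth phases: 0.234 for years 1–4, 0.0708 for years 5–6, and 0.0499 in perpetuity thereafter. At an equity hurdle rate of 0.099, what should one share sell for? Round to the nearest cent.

Three-stage DDM. Project D₁…D_6; terminal Gordon value at t=6 with g = 0.0499; discount at r = 0.099.
D_1 = 6.4785
D_2 = 7.9945
D_3 = 9.8652
D_4 = 12.1736
D_5 = 13.0355
D_6 = 13.9584
TV_6 = 14.6550/(0.099−0.0499) = 298.4717
P₀ = Σ Dₜ/(1+r)ᵗ + TV_6/(1+r)^6 = 213.7457

$213.75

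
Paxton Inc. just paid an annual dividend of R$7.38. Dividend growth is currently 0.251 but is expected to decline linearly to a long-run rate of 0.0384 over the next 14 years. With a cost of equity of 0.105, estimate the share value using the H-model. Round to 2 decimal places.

R$279.97

H-model: P₀ = D₀[(1+g_L) + H(g_S−g_L)]/(r−g_L), with H = 14/2 = 7.
P₀ = 7.38 × [(1+0.0384) + 7×(0.251−0.0384)] / (0.105−0.0384)
   = 7.38 × 2.5266 / 0.0666 = 279.9746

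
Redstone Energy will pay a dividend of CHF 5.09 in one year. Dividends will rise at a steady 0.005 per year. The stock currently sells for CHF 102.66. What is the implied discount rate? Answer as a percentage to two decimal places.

Rearranging the constant-growth DDM: r = D₁/P₀ + g.
r = 5.0900 / 102.66 + 0.005 = 0.04958 + 0.005 = 0.05458

5.46%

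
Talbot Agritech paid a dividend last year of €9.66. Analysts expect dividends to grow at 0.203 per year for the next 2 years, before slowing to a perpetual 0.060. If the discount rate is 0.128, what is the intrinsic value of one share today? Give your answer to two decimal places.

€192.56

Two-stage DDM. Project D₁…D_2 at 0.203, terminal growth 0.06, discount at r = 0.128.
D_1 = 11.6210
D_2 = 13.9800
Terminal value at t=2: TV = D_3/(r−g) = 14.8188/(0.128−0.06) = 217.9241
P₀ = 11.6210/(1+0.128)^1 + 13.9800/(1+0.128)^2 + 217.9241/(1+0.128)^2 = 192.5619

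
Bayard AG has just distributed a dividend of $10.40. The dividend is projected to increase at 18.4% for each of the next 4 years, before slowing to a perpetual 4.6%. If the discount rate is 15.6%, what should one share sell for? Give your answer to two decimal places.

$153.01

Two-stage DDM. Project D₁…D_4 at 0.184, terminal growth 0.046, discount at r = 0.156.
D_1 = 12.3136
D_2 = 14.5793
D_3 = 17.2619
D_4 = 20.4381
Terminal value at t=4: TV = D_5/(r−g) = 21.3782/(0.156−0.046) = 194.3476
P₀ = 12.3136/(1+0.156)^1 + 14.5793/(1+0.156)^2 + 17.2619/(1+0.156)^3 + 20.4381/(1+0.156)^4 + 194.3476/(1+0.156)^4 = 153.0106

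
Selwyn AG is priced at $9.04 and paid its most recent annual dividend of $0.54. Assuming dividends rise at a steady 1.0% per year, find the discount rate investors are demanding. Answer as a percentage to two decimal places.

Rearranging the constant-growth DDM: r = D₁/P₀ + g.
D₁ = 0.54 × (1 + 0.01) = 0.5454.
r = 0.5454 / 9.04 + 0.01 = 0.06033 + 0.01 = 0.07033

7.03%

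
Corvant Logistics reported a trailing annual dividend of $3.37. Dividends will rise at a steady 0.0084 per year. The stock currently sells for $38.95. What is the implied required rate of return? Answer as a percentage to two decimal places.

9.56%

Rearranging the constant-growth DDM: r = D₁/P₀ + g.
D₁ = 3.37 × (1 + 0.0084) = 3.3983.
r = 3.3983 / 38.95 + 0.0084 = 0.08725 + 0.0084 = 0.09565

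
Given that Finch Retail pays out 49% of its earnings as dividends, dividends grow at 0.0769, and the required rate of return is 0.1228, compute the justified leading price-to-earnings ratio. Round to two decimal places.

Justified leading P/E = b/(r−g) = 0.49/(0.1228−0.0769) = 10.6754

10.68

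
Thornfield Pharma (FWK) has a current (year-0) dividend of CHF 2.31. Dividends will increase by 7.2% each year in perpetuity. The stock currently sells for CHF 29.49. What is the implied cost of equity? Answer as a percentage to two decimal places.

Rearranging the constant-growth DDM: r = D₁/P₀ + g.
D₁ = 2.31 × (1 + 0.072) = 2.4763.
r = 2.4763 / 29.49 + 0.072 = 0.08397 + 0.072 = 0.15597

15.60%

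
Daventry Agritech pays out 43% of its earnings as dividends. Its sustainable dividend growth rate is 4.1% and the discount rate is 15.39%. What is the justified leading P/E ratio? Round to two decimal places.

Justified leading P/E = b/(r−g) = 0.43/(0.1539−0.041) = 3.8087

3.81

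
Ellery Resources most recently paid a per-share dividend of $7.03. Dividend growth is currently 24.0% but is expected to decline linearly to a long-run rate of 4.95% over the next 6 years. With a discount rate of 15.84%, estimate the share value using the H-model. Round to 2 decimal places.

$104.64

H-model: P₀ = D₀[(1+g_L) + H(g_S−g_L)]/(r−g_L), with H = 6/2 = 3.
P₀ = 7.03 × [(1+0.0495) + 3×(0.24−0.0495)] / (0.1584−0.0495)
   = 7.03 × 1.6210 / 0.1089 = 104.6431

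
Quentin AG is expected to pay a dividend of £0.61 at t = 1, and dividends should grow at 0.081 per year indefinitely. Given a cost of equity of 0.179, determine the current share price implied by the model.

£6.22

Gordon growth model: P₀ = D₁/(r − g), with D₁ = 0.61 given directly.
P₀ = 0.6100 / (0.179 − 0.081) = 0.6100 / 0.098 = 6.2245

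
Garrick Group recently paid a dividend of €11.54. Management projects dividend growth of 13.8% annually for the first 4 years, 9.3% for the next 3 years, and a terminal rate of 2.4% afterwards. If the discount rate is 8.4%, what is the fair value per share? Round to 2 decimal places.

Three-stage DDM. Project D₁…D_7; terminal Gordon value at t=7 with g = 0.024; discount at r = 0.084.
D_1 = 13.1325
D_2 = 14.9448
D_3 = 17.0072
D_4 = 19.3542
D_5 = 21.1541
D_6 = 23.1215
D_7 = 25.2718
TV_7 = 25.8783/(0.084−0.024) = 431.3046
P₀ = Σ Dₜ/(1+r)ᵗ + TV_7/(1+r)^7 = 340.1888

€340.19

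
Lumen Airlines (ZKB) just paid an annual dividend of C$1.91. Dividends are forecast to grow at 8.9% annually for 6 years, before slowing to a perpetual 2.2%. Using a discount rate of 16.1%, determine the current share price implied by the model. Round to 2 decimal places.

Two-stage DDM. Project D₁…D_6 at 0.089, terminal growth 0.022, discount at r = 0.161.
D_1 = 2.0800
D_2 = 2.2651
D_3 = 2.4667
D_4 = 2.6862
D_5 = 2.9253
D_6 = 3.1857
Terminal value at t=6: TV = D_7/(r−g) = 3.2558/(0.161−0.022) = 23.4227
P₀ = 2.0800/(1+0.161)^1 + 2.2651/(1+0.161)^2 + 2.4667/(1+0.161)^3 + 2.6862/(1+0.161)^4 + 2.9253/(1+0.161)^5 + 3.1857/(1+0.161)^6 + 23.4227/(1+0.161)^6 = 18.7784

C$18.78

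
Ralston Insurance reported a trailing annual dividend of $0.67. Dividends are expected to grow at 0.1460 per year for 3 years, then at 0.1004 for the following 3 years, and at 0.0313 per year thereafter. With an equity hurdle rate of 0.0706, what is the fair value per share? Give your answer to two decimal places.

$28.33

Three-stage DDM. Project D₁…D_6; terminal Gordon value at t=6 with g = 0.0313; discount at r = 0.0706.
D_1 = 0.7678
D_2 = 0.8799
D_3 = 1.0084
D_4 = 1.1096
D_5 = 1.2210
D_6 = 1.3436
TV_6 = 1.3857/(0.0706−0.0313) = 35.2592
P₀ = Σ Dₜ/(1+r)ᵗ + TV_6/(1+r)^6 = 28.3276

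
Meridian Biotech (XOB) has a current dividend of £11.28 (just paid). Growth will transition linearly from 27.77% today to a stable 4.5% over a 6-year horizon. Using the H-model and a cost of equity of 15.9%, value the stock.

£172.48

H-model: P₀ = D₀[(1+g_L) + H(g_S−g_L)]/(r−g_L), with H = 6/2 = 3.
P₀ = 11.28 × [(1+0.045) + 3×(0.2777−0.045)] / (0.159−0.045)
   = 11.28 × 1.7431 / 0.114 = 172.4752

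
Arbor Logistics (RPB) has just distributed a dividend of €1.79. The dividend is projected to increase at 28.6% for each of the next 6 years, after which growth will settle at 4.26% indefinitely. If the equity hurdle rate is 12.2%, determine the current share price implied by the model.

€71.08

Two-stage DDM. Project D₁…D_6 at 0.286, terminal growth 0.0426, discount at r = 0.122.
D_1 = 2.3019
D_2 = 2.9603
D_3 = 3.8069
D_4 = 4.8957
D_5 = 6.2959
D_6 = 8.0965
Terminal value at t=6: TV = D_7/(r−g) = 8.4414/(0.122−0.0426) = 106.3154
P₀ = 2.3019/(1+0.122)^1 + 2.9603/(1+0.122)^2 + 3.8069/(1+0.122)^3 + 4.8957/(1+0.122)^4 + 6.2959/(1+0.122)^5 + 8.0965/(1+0.122)^6 + 106.3154/(1+0.122)^6 = 71.0758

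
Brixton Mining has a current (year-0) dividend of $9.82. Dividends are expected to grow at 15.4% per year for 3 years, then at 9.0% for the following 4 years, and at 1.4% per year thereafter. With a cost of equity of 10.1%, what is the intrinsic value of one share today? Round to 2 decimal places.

Three-stage DDM. Project D₁…D_7; terminal Gordon value at t=7 with g = 0.014; discount at r = 0.101.
D_1 = 11.3323
D_2 = 13.0775
D_3 = 15.0914
D_4 = 16.4496
D_5 = 17.9301
D_6 = 19.5438
D_7 = 21.3027
TV_7 = 21.6010/(0.101−0.014) = 248.2868
P₀ = Σ Dₜ/(1+r)ᵗ + TV_7/(1+r)^7 = 203.1025

$203.10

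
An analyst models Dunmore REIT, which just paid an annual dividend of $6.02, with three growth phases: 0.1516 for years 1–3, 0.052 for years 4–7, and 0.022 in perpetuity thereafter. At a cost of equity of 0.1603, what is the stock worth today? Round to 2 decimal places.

$65.72

Three-stage DDM. Project D₁…D_7; terminal Gordon value at t=7 with g = 0.022; discount at r = 0.1603.
D_1 = 6.9326
D_2 = 7.9836
D_3 = 9.1939
D_4 = 9.6720
D_5 = 10.1750
D_6 = 10.7041
D_7 = 11.2607
TV_7 = 11.5084/(0.1603−0.022) = 83.2134
P₀ = Σ Dₜ/(1+r)ᵗ + TV_7/(1+r)^7 = 65.7188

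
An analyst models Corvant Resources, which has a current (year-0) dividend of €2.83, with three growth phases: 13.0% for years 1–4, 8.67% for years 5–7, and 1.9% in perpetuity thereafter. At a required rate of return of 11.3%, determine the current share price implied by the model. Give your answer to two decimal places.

€50.70

Three-stage DDM. Project D₁…D_7; terminal Gordon value at t=7 with g = 0.019; discount at r = 0.113.
D_1 = 3.1979
D_2 = 3.6136
D_3 = 4.0834
D_4 = 4.6142
D_5 = 5.0143
D_6 = 5.4490
D_7 = 5.9215
TV_7 = 6.0340/(0.113−0.019) = 64.1912
P₀ = Σ Dₜ/(1+r)ᵗ + TV_7/(1+r)^7 = 50.6995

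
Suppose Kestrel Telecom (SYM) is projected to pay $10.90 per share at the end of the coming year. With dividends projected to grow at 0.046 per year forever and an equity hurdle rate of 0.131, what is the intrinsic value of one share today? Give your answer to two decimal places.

Gordon growth model: P₀ = D₁/(r − g), with D₁ = 10.90 given directly.
P₀ = 10.9000 / (0.131 − 0.046) = 10.9000 / 0.085 = 128.2353

$128.24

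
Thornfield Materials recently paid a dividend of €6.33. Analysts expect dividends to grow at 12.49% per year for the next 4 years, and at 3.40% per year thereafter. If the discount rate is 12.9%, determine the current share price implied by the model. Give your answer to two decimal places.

Two-stage DDM. Project D₁…D_4 at 0.1249, terminal growth 0.034, discount at r = 0.129.
D_1 = 7.1206
D_2 = 8.0100
D_3 = 9.0104
D_4 = 10.1358
Terminal value at t=4: TV = D_5/(r−g) = 10.4804/(0.129−0.034) = 110.3205
P₀ = 7.1206/(1+0.129)^1 + 8.0100/(1+0.129)^2 + 9.0104/(1+0.129)^3 + 10.1358/(1+0.129)^4 + 110.3205/(1+0.129)^4 = 92.9926

€92.99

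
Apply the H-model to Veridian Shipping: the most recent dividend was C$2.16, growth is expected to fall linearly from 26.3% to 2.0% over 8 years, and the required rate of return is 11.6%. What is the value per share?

C$44.82

H-model: P₀ = D₀[(1+g_L) + H(g_S−g_L)]/(r−g_L), with H = 8/2 = 4.
P₀ = 2.16 × [(1+0.02) + 4×(0.263−0.02)] / (0.116−0.02)
   = 2.16 × 1.9920 / 0.096 = 44.8200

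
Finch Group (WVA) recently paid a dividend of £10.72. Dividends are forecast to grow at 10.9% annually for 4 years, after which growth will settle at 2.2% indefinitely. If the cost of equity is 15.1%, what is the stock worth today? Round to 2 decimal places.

£112.30

Two-stage DDM. Project D₁…D_4 at 0.109, terminal growth 0.022, discount at r = 0.151.
D_1 = 11.8885
D_2 = 13.1843
D_3 = 14.6214
D_4 = 16.2151
Terminal value at t=4: TV = D_5/(r−g) = 16.5719/(0.151−0.022) = 128.4642
P₀ = 11.8885/(1+0.151)^1 + 13.1843/(1+0.151)^2 + 14.6214/(1+0.151)^3 + 16.2151/(1+0.151)^4 + 128.4642/(1+0.151)^4 = 112.3033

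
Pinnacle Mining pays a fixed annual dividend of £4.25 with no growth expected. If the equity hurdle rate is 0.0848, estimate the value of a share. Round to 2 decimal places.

Zero-growth DDM (perpetuity): P₀ = D/r = 4.25 / 0.0848 = 50.1179

£50.12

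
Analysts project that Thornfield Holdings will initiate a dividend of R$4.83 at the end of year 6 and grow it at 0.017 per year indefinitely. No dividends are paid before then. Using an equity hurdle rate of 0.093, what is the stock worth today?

Deferred-dividend DDM. At t=5 the remaining stream is a growing perpetuity with first payment D_6 = 4.83.
V_5 = D_6/(r−g) = 4.83/(0.093−0.017) = 63.5526
P₀ = V_5/(1+r)^5 = 63.5526/(1+0.093)^5 = 40.7411

R$40.74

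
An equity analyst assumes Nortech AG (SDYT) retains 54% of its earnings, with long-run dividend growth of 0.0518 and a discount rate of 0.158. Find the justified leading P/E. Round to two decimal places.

4.33

Payout ratio b = 1 − 0.54 = 0.46.
Justified leading P/E = b/(r−g) = 0.46/(0.158−0.0518) = 4.3315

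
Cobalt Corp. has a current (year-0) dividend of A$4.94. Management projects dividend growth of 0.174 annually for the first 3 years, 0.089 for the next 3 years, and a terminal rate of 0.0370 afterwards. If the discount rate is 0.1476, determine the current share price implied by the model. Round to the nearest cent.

Three-stage DDM. Project D₁…D_6; terminal Gordon value at t=6 with g = 0.037; discount at r = 0.1476.
D_1 = 5.7996
D_2 = 6.8087
D_3 = 7.9934
D_4 = 8.7048
D_5 = 9.4795
D_6 = 10.3232
TV_6 = 10.7052/(0.1476−0.037) = 96.7918
P₀ = Σ Dₜ/(1+r)ᵗ + TV_6/(1+r)^6 = 72.1865

A$72.19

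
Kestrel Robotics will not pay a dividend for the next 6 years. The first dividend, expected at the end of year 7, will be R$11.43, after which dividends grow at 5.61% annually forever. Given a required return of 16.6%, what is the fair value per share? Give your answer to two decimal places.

Deferred-dividend DDM. At t=6 the remaining stream is a growing perpetuity with first payment D_7 = 11.43.
V_6 = D_7/(r−g) = 11.43/(0.166−0.0561) = 104.0036
P₀ = V_6/(1+r)^6 = 104.0036/(1+0.166)^6 = 41.3864

R$41.39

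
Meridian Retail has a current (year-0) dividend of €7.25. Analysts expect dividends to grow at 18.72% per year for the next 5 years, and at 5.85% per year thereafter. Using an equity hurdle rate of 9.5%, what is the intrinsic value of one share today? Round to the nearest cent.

Two-stage DDM. Project D₁…D_5 at 0.1872, terminal growth 0.0585, discount at r = 0.095.
D_1 = 8.6072
D_2 = 10.2185
D_3 = 12.1314
D_4 = 14.4024
D_5 = 17.0985
Terminal value at t=5: TV = D_6/(r−g) = 18.0987/(0.095−0.0585) = 495.8559
P₀ = 8.6072/(1+0.095)^1 + 10.2185/(1+0.095)^2 + 12.1314/(1+0.095)^3 + 14.4024/(1+0.095)^4 + 17.0985/(1+0.095)^5 + 495.8559/(1+0.095)^5 = 361.4834

€361.48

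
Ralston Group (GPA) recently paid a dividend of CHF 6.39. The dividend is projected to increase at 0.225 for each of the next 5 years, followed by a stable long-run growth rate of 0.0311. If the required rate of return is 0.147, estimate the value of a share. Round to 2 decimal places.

Two-stage DDM. Project D₁…D_5 at 0.225, terminal growth 0.0311, discount at r = 0.147.
D_1 = 7.8277
D_2 = 9.5890
D_3 = 11.7465
D_4 = 14.3895
D_5 = 17.6271
Terminal value at t=5: TV = D_6/(r−g) = 18.1753/(0.147−0.0311) = 156.8190
P₀ = 7.8277/(1+0.147)^1 + 9.5890/(1+0.147)^2 + 11.7465/(1+0.147)^3 + 14.3895/(1+0.147)^4 + 17.6271/(1+0.147)^5 + 156.8190/(1+0.147)^5 = 118.0818

CHF 118.08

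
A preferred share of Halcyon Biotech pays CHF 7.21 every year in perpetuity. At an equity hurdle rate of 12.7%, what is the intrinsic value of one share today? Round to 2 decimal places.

Zero-growth DDM (perpetuity): P₀ = D/r = 7.21 / 0.127 = 56.7717

CHF 56.77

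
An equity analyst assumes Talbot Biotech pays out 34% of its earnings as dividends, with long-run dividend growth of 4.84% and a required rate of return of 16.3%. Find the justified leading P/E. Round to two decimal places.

Justified leading P/E = b/(r−g) = 0.34/(0.163−0.0484) = 2.9668

2.97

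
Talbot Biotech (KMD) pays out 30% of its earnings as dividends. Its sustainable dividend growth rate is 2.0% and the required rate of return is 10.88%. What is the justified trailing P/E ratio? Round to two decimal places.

Justified trailing P/E = b(1+g)/(r−g) = 0.30×(1+0.02)/(0.1088−0.02) = 3.4459

3.45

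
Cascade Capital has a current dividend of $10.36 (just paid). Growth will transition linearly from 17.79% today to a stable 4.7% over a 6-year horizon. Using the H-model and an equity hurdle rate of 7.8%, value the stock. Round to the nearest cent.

H-model: P₀ = D₀[(1+g_L) + H(g_S−g_L)]/(r−g_L), with H = 6/2 = 3.
P₀ = 10.36 × [(1+0.047) + 3×(0.1779−0.047)] / (0.078−0.047)
   = 10.36 × 1.4397 / 0.031 = 481.1385

$481.14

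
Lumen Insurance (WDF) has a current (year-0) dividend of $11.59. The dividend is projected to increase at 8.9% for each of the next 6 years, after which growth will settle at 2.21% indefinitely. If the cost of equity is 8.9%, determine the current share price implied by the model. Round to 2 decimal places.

Two-stage DDM. Project D₁…D_6 at 0.089, terminal growth 0.0221, discount at r = 0.089.
D_1 = 12.6215
D_2 = 13.7448
D_3 = 14.9681
D_4 = 16.3003
D_5 = 17.7510
D_6 = 19.3308
Terminal value at t=6: TV = D_7/(r−g) = 19.7581/(0.089−0.0221) = 295.3371
P₀ = 12.6215/(1+0.089)^1 + 13.7448/(1+0.089)^2 + 14.9681/(1+0.089)^3 + 16.3003/(1+0.089)^4 + 17.7510/(1+0.089)^5 + 19.3308/(1+0.089)^6 + 295.3371/(1+0.089)^6 = 246.6123

$246.61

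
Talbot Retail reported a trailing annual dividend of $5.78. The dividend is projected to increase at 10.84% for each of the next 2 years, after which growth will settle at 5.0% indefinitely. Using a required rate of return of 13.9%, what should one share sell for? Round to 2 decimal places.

Two-stage DDM. Project D₁…D_2 at 0.1084, terminal growth 0.05, discount at r = 0.139.
D_1 = 6.4066
D_2 = 7.1010
Terminal value at t=2: TV = D_3/(r−g) = 7.4561/(0.139−0.05) = 83.7761
P₀ = 6.4066/(1+0.139)^1 + 7.1010/(1+0.139)^2 + 83.7761/(1+0.139)^2 = 75.6746

$75.67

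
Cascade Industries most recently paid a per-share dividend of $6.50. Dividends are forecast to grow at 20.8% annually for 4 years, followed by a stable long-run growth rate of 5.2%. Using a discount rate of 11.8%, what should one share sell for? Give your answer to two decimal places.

Two-stage DDM. Project D₁…D_4 at 0.208, terminal growth 0.052, discount at r = 0.118.
D_1 = 7.8520
D_2 = 9.4852
D_3 = 11.4581
D_4 = 13.8414
Terminal value at t=4: TV = D_5/(r−g) = 14.5612/(0.118−0.052) = 220.6241
P₀ = 7.8520/(1+0.118)^1 + 9.4852/(1+0.118)^2 + 11.4581/(1+0.118)^3 + 13.8414/(1+0.118)^4 + 220.6241/(1+0.118)^4 = 172.8876

$172.89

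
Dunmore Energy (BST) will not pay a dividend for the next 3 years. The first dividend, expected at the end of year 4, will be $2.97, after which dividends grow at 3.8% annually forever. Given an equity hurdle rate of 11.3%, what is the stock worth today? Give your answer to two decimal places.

$28.72

Deferred-dividend DDM. At t=3 the remaining stream is a growing perpetuity with first payment D_4 = 2.97.
V_3 = D_4/(r−g) = 2.97/(0.113−0.038) = 39.6000
P₀ = V_3/(1+r)^3 = 39.6000/(1+0.113)^3 = 28.7217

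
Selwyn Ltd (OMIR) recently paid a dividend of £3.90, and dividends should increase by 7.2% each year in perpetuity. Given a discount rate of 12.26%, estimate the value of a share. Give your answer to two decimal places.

£82.62

Gordon growth model: P₀ = D₁/(r − g). D₁ = 3.90 × (1 + 0.072) = 4.1808.
P₀ = 4.1808 / (0.1226 − 0.072) = 4.1808 / 0.0506 = 82.6245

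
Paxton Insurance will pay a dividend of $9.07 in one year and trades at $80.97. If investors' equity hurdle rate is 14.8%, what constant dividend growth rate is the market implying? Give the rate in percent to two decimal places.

From P₀ = D₁/(r − g), the implied growth is g = r − D₁/P₀.
g = 0.148 − 9.07/80.97 = 0.148 − 0.11202 = 0.03598

3.60%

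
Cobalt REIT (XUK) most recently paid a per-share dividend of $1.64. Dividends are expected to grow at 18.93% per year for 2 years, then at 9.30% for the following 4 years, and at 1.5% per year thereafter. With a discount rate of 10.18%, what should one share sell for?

$32.81

Three-stage DDM. Project D₁…D_6; terminal Gordon value at t=6 with g = 0.015; discount at r = 0.1018.
D_1 = 1.9505
D_2 = 2.3197
D_3 = 2.5354
D_4 = 2.7712
D_5 = 3.0289
D_6 = 3.3106
TV_6 = 3.3603/(0.1018−0.015) = 38.7127
P₀ = Σ Dₜ/(1+r)ᵗ + TV_6/(1+r)^6 = 32.8120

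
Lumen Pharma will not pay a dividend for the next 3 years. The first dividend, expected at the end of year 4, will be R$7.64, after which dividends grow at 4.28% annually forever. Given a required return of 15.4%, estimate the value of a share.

R$44.71

Deferred-dividend DDM. At t=3 the remaining stream is a growing perpetuity with first payment D_4 = 7.64.
V_3 = D_4/(r−g) = 7.64/(0.154−0.0428) = 68.7050
P₀ = V_3/(1+r)^3 = 68.7050/(1+0.154)^3 = 44.7065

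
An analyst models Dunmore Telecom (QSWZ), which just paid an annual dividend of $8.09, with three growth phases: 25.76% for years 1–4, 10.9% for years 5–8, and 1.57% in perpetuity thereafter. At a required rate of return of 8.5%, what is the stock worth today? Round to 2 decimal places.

Three-stage DDM. Project D₁…D_8; terminal Gordon value at t=8 with g = 0.0157; discount at r = 0.085.
D_1 = 10.1740
D_2 = 12.7948
D_3 = 16.0907
D_4 = 20.2357
D_5 = 22.4414
D_6 = 24.8875
D_7 = 27.6003
D_8 = 30.6087
TV_8 = 31.0893/(0.085−0.0157) = 448.6184
P₀ = Σ Dₜ/(1+r)ᵗ + TV_8/(1+r)^8 = 342.7350

$342.73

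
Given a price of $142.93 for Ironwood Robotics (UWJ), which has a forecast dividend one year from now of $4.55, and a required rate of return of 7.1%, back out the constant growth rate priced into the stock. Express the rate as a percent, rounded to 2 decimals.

From P₀ = D₁/(r − g), the implied growth is g = r − D₁/P₀.
g = 0.071 − 4.55/142.93 = 0.071 − 0.03183 = 0.03917

3.92%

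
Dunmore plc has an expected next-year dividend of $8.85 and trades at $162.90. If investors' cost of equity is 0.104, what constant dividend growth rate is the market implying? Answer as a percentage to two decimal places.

From P₀ = D₁/(r − g), the implied growth is g = r − D₁/P₀.
g = 0.104 − 8.85/162.90 = 0.104 − 0.05433 = 0.04967

4.97%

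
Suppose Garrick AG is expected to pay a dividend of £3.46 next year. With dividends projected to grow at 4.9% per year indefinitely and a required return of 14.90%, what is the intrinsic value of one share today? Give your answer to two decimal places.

Gordon growth model: P₀ = D₁/(r − g), with D₁ = 3.46 given directly.
P₀ = 3.4600 / (0.149 − 0.049) = 3.4600 / 0.1 = 34.6000

£34.60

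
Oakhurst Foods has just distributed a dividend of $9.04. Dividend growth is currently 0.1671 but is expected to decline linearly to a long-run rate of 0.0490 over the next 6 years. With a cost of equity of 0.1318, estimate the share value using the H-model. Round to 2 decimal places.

$153.21

H-model: P₀ = D₀[(1+g_L) + H(g_S−g_L)]/(r−g_L), with H = 6/2 = 3.
P₀ = 9.04 × [(1+0.049) + 3×(0.1671−0.049)] / (0.1318−0.049)
   = 9.04 × 1.4033 / 0.0828 = 153.2105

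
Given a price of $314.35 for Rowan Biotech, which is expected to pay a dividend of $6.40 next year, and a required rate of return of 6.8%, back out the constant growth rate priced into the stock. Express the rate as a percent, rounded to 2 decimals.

4.76%

From P₀ = D₁/(r − g), the implied growth is g = r − D₁/P₀.
g = 0.068 − 6.40/314.35 = 0.068 − 0.02036 = 0.04764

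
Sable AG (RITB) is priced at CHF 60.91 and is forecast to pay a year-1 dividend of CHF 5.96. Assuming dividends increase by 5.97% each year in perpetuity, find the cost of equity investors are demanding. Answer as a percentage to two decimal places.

Rearranging the constant-growth DDM: r = D₁/P₀ + g.
r = 5.9600 / 60.91 + 0.0597 = 0.09785 + 0.0597 = 0.15755

15.75%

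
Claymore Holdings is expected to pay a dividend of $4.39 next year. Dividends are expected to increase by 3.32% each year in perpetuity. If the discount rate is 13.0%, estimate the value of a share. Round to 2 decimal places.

$45.35

Gordon growth model: P₀ = D₁/(r − g), with D₁ = 4.39 given directly.
P₀ = 4.3900 / (0.13 − 0.0332) = 4.3900 / 0.0968 = 45.3512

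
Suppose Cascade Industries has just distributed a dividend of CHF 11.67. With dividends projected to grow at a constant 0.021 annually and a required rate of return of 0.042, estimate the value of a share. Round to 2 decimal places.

Gordon growth model: P₀ = D₁/(r − g). D₁ = 11.67 × (1 + 0.021) = 11.9151.
P₀ = 11.9151 / (0.042 − 0.021) = 11.9151 / 0.021 = 567.3843

CHF 567.38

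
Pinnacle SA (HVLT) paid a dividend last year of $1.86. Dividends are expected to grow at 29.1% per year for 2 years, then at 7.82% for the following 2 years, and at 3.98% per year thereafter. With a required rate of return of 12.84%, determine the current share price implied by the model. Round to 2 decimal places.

$35.20

Three-stage DDM. Project D₁…D_4; terminal Gordon value at t=4 with g = 0.0398; discount at r = 0.1284.
D_1 = 2.4013
D_2 = 3.1000
D_3 = 3.3424
D_4 = 3.6038
TV_4 = 3.7473/(0.1284−0.0398) = 42.2941
P₀ = Σ Dₜ/(1+r)ᵗ + TV_4/(1+r)^4 = 35.1991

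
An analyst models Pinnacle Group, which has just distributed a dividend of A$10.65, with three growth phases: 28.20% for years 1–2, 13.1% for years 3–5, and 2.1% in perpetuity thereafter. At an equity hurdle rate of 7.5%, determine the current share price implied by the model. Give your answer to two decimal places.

A$411.69

Three-stage DDM. Project D₁…D_5; terminal Gordon value at t=5 with g = 0.021; discount at r = 0.075.
D_1 = 13.6533
D_2 = 17.5035
D_3 = 19.7965
D_4 = 22.3898
D_5 = 25.3229
TV_5 = 25.8547/(0.075−0.021) = 478.7904
P₀ = Σ Dₜ/(1+r)ᵗ + TV_5/(1+r)^5 = 411.6925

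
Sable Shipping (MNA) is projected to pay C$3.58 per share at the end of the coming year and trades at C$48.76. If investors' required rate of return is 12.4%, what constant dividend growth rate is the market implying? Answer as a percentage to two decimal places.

5.06%

From P₀ = D₁/(r − g), the implied growth is g = r − D₁/P₀.
g = 0.124 − 3.58/48.76 = 0.124 − 0.07342 = 0.05058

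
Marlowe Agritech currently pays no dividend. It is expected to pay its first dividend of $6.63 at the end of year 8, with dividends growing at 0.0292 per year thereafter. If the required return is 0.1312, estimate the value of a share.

$27.42

Deferred-dividend DDM. At t=7 the remaining stream is a growing perpetuity with first payment D_8 = 6.63.
V_7 = D_8/(r−g) = 6.63/(0.1312−0.0292) = 65.0000
P₀ = V_7/(1+r)^7 = 65.0000/(1+0.1312)^7 = 27.4244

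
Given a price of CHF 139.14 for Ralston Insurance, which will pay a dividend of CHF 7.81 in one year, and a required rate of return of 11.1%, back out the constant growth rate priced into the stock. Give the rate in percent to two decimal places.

5.49%

From P₀ = D₁/(r − g), the implied growth is g = r − D₁/P₀.
g = 0.111 − 7.81/139.14 = 0.111 − 0.05613 = 0.05487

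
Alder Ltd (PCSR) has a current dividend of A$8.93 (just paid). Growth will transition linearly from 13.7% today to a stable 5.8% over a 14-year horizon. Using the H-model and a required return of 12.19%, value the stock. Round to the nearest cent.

A$225.14

H-model: P₀ = D₀[(1+g_L) + H(g_S−g_L)]/(r−g_L), with H = 14/2 = 7.
P₀ = 8.93 × [(1+0.058) + 7×(0.137−0.058)] / (0.1219−0.058)
   = 8.93 × 1.6110 / 0.0639 = 225.1366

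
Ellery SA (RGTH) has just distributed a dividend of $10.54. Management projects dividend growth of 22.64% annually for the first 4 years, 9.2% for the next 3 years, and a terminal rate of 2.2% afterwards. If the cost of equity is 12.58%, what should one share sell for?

$227.74

Three-stage DDM. Project D₁…D_7; terminal Gordon value at t=7 with g = 0.022; discount at r = 0.1258.
D_1 = 12.9263
D_2 = 15.8528
D_3 = 19.4418
D_4 = 23.8435
D_5 = 26.0371
D_6 = 28.4325
D_7 = 31.0482
TV_7 = 31.7313/(0.1258−0.022) = 305.6966
P₀ = Σ Dₜ/(1+r)ᵗ + TV_7/(1+r)^7 = 227.7380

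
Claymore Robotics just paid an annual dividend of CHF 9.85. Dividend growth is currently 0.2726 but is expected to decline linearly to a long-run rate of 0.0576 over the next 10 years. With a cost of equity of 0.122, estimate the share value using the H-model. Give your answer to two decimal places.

CHF 326.18

H-model: P₀ = D₀[(1+g_L) + H(g_S−g_L)]/(r−g_L), with H = 10/2 = 5.
P₀ = 9.85 × [(1+0.0576) + 5×(0.2726−0.0576)] / (0.122−0.0576)
   = 9.85 × 2.1326 / 0.0644 = 326.1818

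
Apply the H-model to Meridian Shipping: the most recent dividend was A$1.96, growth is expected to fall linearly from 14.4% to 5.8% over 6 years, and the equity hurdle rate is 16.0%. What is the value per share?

H-model: P₀ = D₀[(1+g_L) + H(g_S−g_L)]/(r−g_L), with H = 6/2 = 3.
P₀ = 1.96 × [(1+0.058) + 3×(0.144−0.058)] / (0.16−0.058)
   = 1.96 × 1.3160 / 0.102 = 25.2878

A$25.29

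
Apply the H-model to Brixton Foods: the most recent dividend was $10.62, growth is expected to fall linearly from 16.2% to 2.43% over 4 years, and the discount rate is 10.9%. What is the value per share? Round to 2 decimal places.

H-model: P₀ = D₀[(1+g_L) + H(g_S−g_L)]/(r−g_L), with H = 4/2 = 2.
P₀ = 10.62 × [(1+0.0243) + 2×(0.162−0.0243)] / (0.109−0.0243)
   = 10.62 × 1.2997 / 0.0847 = 162.9612

$162.96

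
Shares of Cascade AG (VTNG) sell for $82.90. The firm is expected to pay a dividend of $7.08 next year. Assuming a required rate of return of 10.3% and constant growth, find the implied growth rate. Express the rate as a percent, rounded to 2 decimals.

From P₀ = D₁/(r − g), the implied growth is g = r − D₁/P₀.
g = 0.103 − 7.08/82.90 = 0.103 − 0.08540 = 0.01760

1.76%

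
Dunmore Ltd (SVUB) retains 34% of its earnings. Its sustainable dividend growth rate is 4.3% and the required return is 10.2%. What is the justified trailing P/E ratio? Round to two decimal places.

11.67

Payout ratio b = 1 − 0.34 = 0.66.
Justified trailing P/E = b(1+g)/(r−g) = 0.66×(1+0.043)/(0.102−0.043) = 11.6675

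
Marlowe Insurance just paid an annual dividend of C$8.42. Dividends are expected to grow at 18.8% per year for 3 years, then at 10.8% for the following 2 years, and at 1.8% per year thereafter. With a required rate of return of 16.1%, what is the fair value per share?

Three-stage DDM. Project D₁…D_5; terminal Gordon value at t=5 with g = 0.018; discount at r = 0.161.
D_1 = 10.0030
D_2 = 11.8835
D_3 = 14.1176
D_4 = 15.6423
D_5 = 17.3317
TV_5 = 17.6437/(0.161−0.018) = 123.3822
P₀ = Σ Dₜ/(1+r)ᵗ + TV_5/(1+r)^5 = 101.7703

C$101.77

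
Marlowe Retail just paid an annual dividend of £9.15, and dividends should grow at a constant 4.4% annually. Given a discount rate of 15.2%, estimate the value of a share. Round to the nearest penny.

Gordon growth model: P₀ = D₁/(r − g). D₁ = 9.15 × (1 + 0.044) = 9.5526.
P₀ = 9.5526 / (0.152 − 0.044) = 9.5526 / 0.108 = 88.4500

£88.45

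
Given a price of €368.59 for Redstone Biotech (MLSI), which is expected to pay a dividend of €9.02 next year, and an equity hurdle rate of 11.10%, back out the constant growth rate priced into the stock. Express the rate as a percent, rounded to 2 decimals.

8.65%

From P₀ = D₁/(r − g), the implied growth is g = r − D₁/P₀.
g = 0.111 − 9.02/368.59 = 0.111 − 0.02447 = 0.08653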